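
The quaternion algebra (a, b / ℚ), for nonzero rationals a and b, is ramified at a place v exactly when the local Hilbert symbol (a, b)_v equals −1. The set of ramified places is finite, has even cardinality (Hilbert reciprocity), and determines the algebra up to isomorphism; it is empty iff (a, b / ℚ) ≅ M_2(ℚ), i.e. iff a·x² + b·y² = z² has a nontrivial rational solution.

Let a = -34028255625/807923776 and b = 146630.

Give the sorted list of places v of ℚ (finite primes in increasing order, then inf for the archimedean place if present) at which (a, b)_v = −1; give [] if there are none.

[2, 3, 11, 31]

Mod squares: a ≡ -609, b ≡ 146630. Check v ∈ {∞, 2, 3, 5, 7, 11, 13, 17, 19, 23, 29, 31, 43}.
v=∞: -609 < 0 and 146630 > 0  ⇒  (a,b)_∞ = +1.
v=5: a=5^4·(≡1), b=5^1·(≡1) mod 5; (1|5)=+1, (1|5)=+1; (−1)^{4·1·2}·(+1)^1·(+1)^4 = +1.
v=31: a=31^0·(≡23), b=31^1·(≡18) mod 31; (23|31)=-1, (18|31)=+1; (−1)^{0·1·15}·(-1)^1·(+1)^0 = -1.
v=23: a=23^2·(≡1), b=23^0·(≡5) mod 23; (1|23)=+1, (5|23)=-1; (−1)^{2·0·11}·(+1)^0·(-1)^2 = +1.
v=43: a=43^0·(≡1), b=43^1·(≡13) mod 43; (1|43)=+1, (13|43)=+1; (−1)^{0·1·21}·(+1)^1·(+1)^0 = +1.
v=2: v_2(a)=-6, v_2(b)=1; units ≡ 7, 3 (mod 8); ε·ε+αω+βω = 1·1+-6·1+1·0 ≡ 1  ⇒  (a,b)_2 = -1.
v=11: a=11^-2·(≡10), b=11^1·(≡9) mod 11; (10|11)=-1, (9|11)=+1; (−1)^{-2·1·5}·(-1)^1·(+1)^-2 = -1.
v=7: a=7^1·(≡2), b=7^0·(≡1) mod 7; (2|7)=+1, (1|7)=+1; (−1)^{1·0·3}·(+1)^0·(+1)^1 = +1.
v=13: a=13^2·(≡7), b=13^0·(≡3) mod 13; (7|13)=-1, (3|13)=+1; (−1)^{2·0·6}·(-1)^0·(+1)^2 = +1.
v=17: a=17^-2·(≡12), b=17^0·(≡5) mod 17; (12|17)=-1, (5|17)=-1; (−1)^{-2·0·8}·(-1)^0·(-1)^-2 = +1.
v=3: a=3^1·(≡1), b=3^0·(≡2) mod 3; (1|3)=+1, (2|3)=-1; (−1)^{1·0·1}·(+1)^0·(-1)^1 = -1.
v=29: a=29^1·(≡10), b=29^0·(≡6) mod 29; (10|29)=-1, (6|29)=+1; (−1)^{1·0·14}·(-1)^0·(+1)^1 = +1.
v=19: a=19^-2·(≡2), b=19^0·(≡7) mod 19; (2|19)=-1, (7|19)=+1; (−1)^{-2·0·9}·(-1)^0·(+1)^-2 = +1.
(-609, 146630 / ℚ) ramifies at {2, 3, 11, 31}: a division algebra.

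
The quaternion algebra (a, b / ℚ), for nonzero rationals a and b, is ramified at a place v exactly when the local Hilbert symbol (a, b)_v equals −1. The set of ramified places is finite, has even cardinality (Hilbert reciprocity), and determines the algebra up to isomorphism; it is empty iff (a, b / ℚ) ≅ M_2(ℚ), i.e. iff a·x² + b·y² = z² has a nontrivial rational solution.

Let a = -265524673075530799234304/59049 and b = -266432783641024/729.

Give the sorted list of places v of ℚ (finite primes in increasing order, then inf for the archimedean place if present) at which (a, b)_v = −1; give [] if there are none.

(a, b) ≡ (-341, -14911) mod (ℚ^×)²; places V = {2, 3, 7, 11, 13, 31, 37, ∞}.
(a,b)_∞: sgn(-341)=−, sgn(-14911)=−, so -1.
(a,b)_7: α=6, u≡1; β=4, v≡3 (mod 7); (1|7)=+1, (3|7)=-1; sign (−1)^0·+1^4·-1^6 = +1.
(a,b)_11: α=3, u≡2; β=2, v≡4 (mod 11); (2|11)=-1, (4|11)=+1; sign (−1)^0·-1^2·+1^3 = +1.
(a,b)_2: α=8, β=6; u≡3, v≡1 (mod 8); ε(u)ε(v)=1·0, αω(v)=8·0, βω(u)=6·1; sum ≡ 0  ⇒  +1.
(a,b)_37: α=2, u≡17; β=1, v≡21 (mod 37); (17|37)=-1, (21|37)=+1; sign (−1)^0·-1^1·+1^2 = -1.
(a,b)_13: α=2, u≡1; β=1, v≡9 (mod 13); (1|13)=+1, (9|13)=+1; sign (−1)^0·+1^1·+1^2 = +1.
(a,b)_31: α=5, u≡18; β=3, v≡22 (mod 31); (18|31)=+1, (22|31)=-1; sign (−1)^1·+1^3·-1^5 = +1.
(a,b)_3: α=-10, u≡1; β=-6, v≡2 (mod 3); (1|3)=+1, (2|3)=-1; sign (−1)^0·+1^-6·-1^-10 = +1.
Ram(-341, -14911) = {37, ∞}; no ℚ_37-point on the conic.

[37, inf]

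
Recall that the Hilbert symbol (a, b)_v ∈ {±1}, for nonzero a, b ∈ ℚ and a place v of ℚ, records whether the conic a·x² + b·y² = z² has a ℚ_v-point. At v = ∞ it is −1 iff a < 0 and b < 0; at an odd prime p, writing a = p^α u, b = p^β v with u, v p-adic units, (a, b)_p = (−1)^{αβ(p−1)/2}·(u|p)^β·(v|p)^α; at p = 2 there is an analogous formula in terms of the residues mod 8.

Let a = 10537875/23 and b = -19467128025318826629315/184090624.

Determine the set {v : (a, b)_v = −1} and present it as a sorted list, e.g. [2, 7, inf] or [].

Mod squares: a ≡ 1077205, b ≡ -424235. Check v ∈ {∞, 2, 3, 5, 7, 11, 17, 19, 23, 29, 31, 53}.
v=3: a=3^2·(≡1), b=3^6·(≡1) mod 3; (1|3)=+1, (1|3)=+1; (−1)^{2·6·1}·(+1)^6·(+1)^2 = +1.
v=11: a=11^0·(≡7), b=11^4·(≡8) mod 11; (7|11)=-1, (8|11)=-1; (−1)^{0·4·5}·(-1)^4·(-1)^0 = +1.
v=5: a=5^3·(≡1), b=5^1·(≡3) mod 5; (1|5)=+1, (3|5)=-1; (−1)^{3·1·2}·(+1)^1·(-1)^3 = -1.
v=29: a=29^1·(≡4), b=29^2·(≡23) mod 29; (4|29)=+1, (23|29)=+1; (−1)^{1·2·14}·(+1)^2·(+1)^1 = +1.
v=2: v_2(a)=0, v_2(b)=-16; units ≡ 5, 5 (mod 8); ε·ε+αω+βω = 0·0+0·1+-16·1 ≡ 0  ⇒  (a,b)_2 = +1.
v=7: a=7^0·(≡6), b=7^3·(≡1) mod 7; (6|7)=-1, (1|7)=+1; (−1)^{0·3·3}·(-1)^3·(+1)^0 = -1.
v=17: a=17^1·(≡12), b=17^3·(≡9) mod 17; (12|17)=-1, (9|17)=+1; (−1)^{1·3·8}·(-1)^3·(+1)^1 = -1.
v=23: a=23^-1·(≡11), b=23^1·(≡4) mod 23; (11|23)=-1, (4|23)=+1; (−1)^{-1·1·11}·(-1)^1·(+1)^-1 = +1.
v=53: a=53^0·(≡48), b=53^-2·(≡26) mod 53; (48|53)=-1, (26|53)=-1; (−1)^{0·-2·26}·(-1)^-2·(-1)^0 = +1.
v=31: a=31^0·(≡6), b=31^1·(≡11) mod 31; (6|31)=-1, (11|31)=-1; (−1)^{0·1·15}·(-1)^1·(-1)^0 = -1.
v=∞: 1077205 > 0 and -424235 < 0  ⇒  (a,b)_∞ = +1.
v=19: a=19^1·(≡18), b=19^2·(≡6) mod 19; (18|19)=-1, (6|19)=+1; (−1)^{1·2·9}·(-1)^2·(+1)^1 = +1.
Ram(1077205, -424235) = {5, 7, 17, 31}; no ℚ_5-point on the conic.

[5, 7, 17, 31]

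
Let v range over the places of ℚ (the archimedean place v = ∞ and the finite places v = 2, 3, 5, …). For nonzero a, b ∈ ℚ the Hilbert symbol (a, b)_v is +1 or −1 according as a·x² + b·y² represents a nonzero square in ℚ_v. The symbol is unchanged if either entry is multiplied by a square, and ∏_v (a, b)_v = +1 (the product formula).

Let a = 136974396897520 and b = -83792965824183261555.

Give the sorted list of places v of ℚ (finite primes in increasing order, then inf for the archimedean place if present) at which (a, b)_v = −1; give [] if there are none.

[7, 19, 37, 43]

Mod squares: a ≡ 23714403895, b ≡ -7871795. Check v ∈ {∞, 2, 3, 5, 7, 13, 17, 19, 37, 41, 43, 47}.
v=47: a=47^1·(≡17), b=47^1·(≡41) mod 47; (17|47)=+1, (41|47)=-1; (−1)^{1·1·23}·(+1)^1·(-1)^1 = +1.
v=3: a=3^0·(≡1), b=3^2·(≡1) mod 3; (1|3)=+1, (1|3)=+1; (−1)^{0·2·1}·(+1)^2·(+1)^0 = +1.
v=19: a=19^2·(≡12), b=19^3·(≡16) mod 19; (12|19)=-1, (16|19)=+1; (−1)^{2·3·9}·(-1)^3·(+1)^2 = -1.
v=2: v_2(a)=4, v_2(b)=0; units ≡ 7, 5 (mod 8); ε·ε+αω+βω = 1·0+4·1+0·0 ≡ 0  ⇒  (a,b)_2 = +1.
v=43: a=43^1·(≡37), b=43^1·(≡30) mod 43; (37|43)=-1, (30|43)=-1; (−1)^{1·1·21}·(-1)^1·(-1)^1 = -1.
v=41: a=41^1·(≡2), b=41^1·(≡23) mod 41; (2|41)=+1, (23|41)=+1; (−1)^{1·1·20}·(+1)^1·(+1)^1 = +1.
v=7: a=7^1·(≡3), b=7^2·(≡6) mod 7; (3|7)=-1, (6|7)=-1; (−1)^{1·2·3}·(-1)^2·(-1)^1 = -1.
v=∞: 23714403895 > 0 and -7871795 < 0  ⇒  (a,b)_∞ = +1.
v=13: a=13^1·(≡2), b=13^2·(≡1) mod 13; (2|13)=-1, (1|13)=+1; (−1)^{1·2·6}·(-1)^2·(+1)^1 = +1.
v=5: a=5^1·(≡4), b=5^1·(≡4) mod 5; (4|5)=+1, (4|5)=+1; (−1)^{1·1·2}·(+1)^1·(+1)^1 = +1.
v=17: a=17^1·(≡8), b=17^2·(≡8) mod 17; (8|17)=+1, (8|17)=+1; (−1)^{1·2·8}·(+1)^2·(+1)^1 = +1.
v=37: a=37^1·(≡33), b=37^2·(≡6) mod 37; (33|37)=+1, (6|37)=-1; (−1)^{1·2·18}·(+1)^2·(-1)^1 = -1.
|Ram(23714403895, -7871795)| = 4, even; anisotropic at {7, 19, 37, 43}.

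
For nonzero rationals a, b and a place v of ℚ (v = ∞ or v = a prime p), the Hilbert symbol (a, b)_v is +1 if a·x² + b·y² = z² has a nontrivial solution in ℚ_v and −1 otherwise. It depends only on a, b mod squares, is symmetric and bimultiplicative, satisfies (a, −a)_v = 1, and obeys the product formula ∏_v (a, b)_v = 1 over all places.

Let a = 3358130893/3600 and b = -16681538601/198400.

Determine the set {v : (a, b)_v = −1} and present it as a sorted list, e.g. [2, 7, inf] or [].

Mod squares: a ≡ 20677, b ≡ -4991. Check v ∈ {∞, 2, 3, 5, 7, 13, 23, 29, 31}.
v=23: a=23^1·(≡1), b=23^1·(≡18) mod 23; (1|23)=+1, (18|23)=+1; (−1)^{1·1·11}·(+1)^1·(+1)^1 = -1.
v=3: a=3^-2·(≡1), b=3^6·(≡1) mod 3; (1|3)=+1, (1|3)=+1; (−1)^{-2·6·1}·(+1)^6·(+1)^-2 = +1.
v=5: a=5^-2·(≡2), b=5^-2·(≡4) mod 5; (2|5)=-1, (4|5)=+1; (−1)^{-2·-2·2}·(-1)^-2·(+1)^-2 = +1.
v=31: a=31^3·(≡25), b=31^-1·(≡19) mod 31; (25|31)=+1, (19|31)=+1; (−1)^{3·-1·15}·(+1)^-1·(+1)^3 = -1.
v=29: a=29^1·(≡2), b=29^2·(≡8) mod 29; (2|29)=-1, (8|29)=-1; (−1)^{1·2·14}·(-1)^2·(-1)^1 = -1.
v=7: a=7^0·(≡6), b=7^1·(≡2) mod 7; (6|7)=-1, (2|7)=+1; (−1)^{0·1·3}·(-1)^1·(+1)^0 = -1.
v=∞: 20677 > 0 and -4991 < 0  ⇒  (a,b)_∞ = +1.
v=2: v_2(a)=-4, v_2(b)=-8; units ≡ 5, 1 (mod 8); ε·ε+αω+βω = 0·0+-4·0+-8·1 ≡ 0  ⇒  (a,b)_2 = +1.
v=13: a=13^2·(≡7), b=13^2·(≡1) mod 13; (7|13)=-1, (1|13)=+1; (−1)^{2·2·6}·(-1)^2·(+1)^2 = +1.
(20677, -4991 / ℚ) ramifies at {7, 23, 29, 31}: a division algebra.

[7, 23, 29, 31]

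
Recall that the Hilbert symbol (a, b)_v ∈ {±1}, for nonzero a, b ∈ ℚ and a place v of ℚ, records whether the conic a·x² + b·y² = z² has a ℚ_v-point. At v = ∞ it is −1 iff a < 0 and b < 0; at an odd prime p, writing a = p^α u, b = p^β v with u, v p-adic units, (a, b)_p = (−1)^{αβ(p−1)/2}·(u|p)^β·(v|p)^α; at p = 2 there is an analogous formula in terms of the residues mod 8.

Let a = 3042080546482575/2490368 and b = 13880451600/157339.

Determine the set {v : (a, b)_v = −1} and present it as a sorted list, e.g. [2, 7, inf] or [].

Mod squares: a ≡ 25194, b ≡ 100491. Check v ∈ {∞, 2, 3, 5, 7, 13, 17, 19, 41, 43}.
v=3: a=3^11·(≡1), b=3^9·(≡2) mod 3; (1|3)=+1, (2|3)=-1; (−1)^{11·9·1}·(+1)^9·(-1)^11 = +1.
v=2: v_2(a)=-17, v_2(b)=4; units ≡ 5, 3 (mod 8); ε·ε+αω+βω = 0·1+-17·1+4·1 ≡ 1  ⇒  (a,b)_2 = -1.
v=41: a=41^2·(≡20), b=41^1·(≡1) mod 41; (20|41)=+1, (1|41)=+1; (−1)^{2·1·20}·(+1)^1·(+1)^2 = +1.
v=5: a=5^2·(≡1), b=5^2·(≡1) mod 5; (1|5)=+1, (1|5)=+1; (−1)^{2·2·2}·(+1)^2·(+1)^2 = +1.
v=19: a=19^-1·(≡12), b=19^-1·(≡5) mod 19; (12|19)=-1, (5|19)=+1; (−1)^{-1·-1·9}·(-1)^-1·(+1)^-1 = +1.
v=43: a=43^2·(≡3), b=43^1·(≡14) mod 43; (3|43)=-1, (14|43)=+1; (−1)^{2·1·21}·(-1)^1·(+1)^2 = -1.
v=∞: 25194 > 0 and 100491 > 0  ⇒  (a,b)_∞ = +1.
v=17: a=17^1·(≡11), b=17^0·(≡4) mod 17; (11|17)=-1, (4|17)=+1; (−1)^{1·0·8}·(-1)^0·(+1)^1 = +1.
v=7: a=7^0·(≡4), b=7^-2·(≡3) mod 7; (4|7)=+1, (3|7)=-1; (−1)^{0·-2·3}·(+1)^-2·(-1)^0 = +1.
v=13: a=13^1·(≡1), b=13^-2·(≡10) mod 13; (1|13)=+1, (10|13)=+1; (−1)^{1·-2·6}·(+1)^-2·(+1)^1 = +1.
Ram(25194, 100491) = {2, 43}; no ℚ_2-point on the conic.

[2, 43]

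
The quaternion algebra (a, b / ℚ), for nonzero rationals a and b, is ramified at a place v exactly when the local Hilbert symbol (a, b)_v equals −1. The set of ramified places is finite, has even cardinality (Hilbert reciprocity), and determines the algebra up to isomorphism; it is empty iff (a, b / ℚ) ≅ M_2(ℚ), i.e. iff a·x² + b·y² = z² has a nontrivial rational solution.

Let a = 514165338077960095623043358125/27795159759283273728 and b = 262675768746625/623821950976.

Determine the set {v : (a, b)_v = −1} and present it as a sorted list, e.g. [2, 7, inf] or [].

(a, b) ≡ (1771, 265) mod (ℚ^×)²; places V = {2, 3, 5, 7, 11, 13, 17, 19, 23, 41, 43, 53, ∞}.
(a,b)_3: α=-6, u≡1; β=0, v≡1 (mod 3); (1|3)=+1, (1|3)=+1; sign (−1)^0·+1^0·+1^-6 = +1.
(a,b)_17: α=6, u≡6; β=4, v≡14 (mod 17); (6|17)=-1, (14|17)=-1; sign (−1)^0·-1^4·-1^6 = +1.
(a,b)_2: α=-14, β=-12; u≡3, v≡1 (mod 8); ε(u)ε(v)=1·0, αω(v)=-14·0, βω(u)=-12·1; sum ≡ 0  ⇒  +1.
(a,b)_13: α=2, u≡9; β=2, v≡11 (mod 13); (9|13)=+1, (11|13)=-1; sign (−1)^0·+1^2·-1^2 = +1.
(a,b)_53: α=4, u≡48; β=3, v≡8 (mod 53); (48|53)=-1, (8|53)=-1; sign (−1)^0·-1^3·-1^4 = -1.
(a,b)_43: α=0, u≡30; β=-2, v≡29 (mod 43); (30|43)=-1, (29|43)=-1; sign (−1)^0·-1^-2·-1^0 = +1.
(a,b)_7: α=-7, u≡2; β=-2, v≡3 (mod 7); (2|7)=+1, (3|7)=-1; sign (−1)^0·+1^-2·-1^-7 = -1.
(a,b)_∞: sgn(1771)=+, sgn(265)=+, so +1.
(a,b)_41: α=-4, u≡32; β=-2, v≡34 (mod 41); (32|41)=+1, (34|41)=-1; sign (−1)^0·+1^-2·-1^-4 = +1.
(a,b)_5: α=4, u≡1; β=3, v≡3 (mod 5); (1|5)=+1, (3|5)=-1; sign (−1)^0·+1^3·-1^4 = +1.
(a,b)_19: α=2, u≡6; β=0, v≡3 (mod 19); (6|19)=+1, (3|19)=-1; sign (−1)^0·+1^0·-1^2 = +1.
(a,b)_11: α=1, u≡6; β=0, v≡9 (mod 11); (6|11)=-1, (9|11)=+1; sign (−1)^0·-1^0·+1^1 = +1.
(a,b)_23: α=5, u≡3; β=0, v≡12 (mod 23); (3|23)=+1, (12|23)=+1; sign (−1)^0·+1^0·+1^5 = +1.
|Ram(1771, 265)| = 2, even; anisotropic at {7, 53}.

[7, 53]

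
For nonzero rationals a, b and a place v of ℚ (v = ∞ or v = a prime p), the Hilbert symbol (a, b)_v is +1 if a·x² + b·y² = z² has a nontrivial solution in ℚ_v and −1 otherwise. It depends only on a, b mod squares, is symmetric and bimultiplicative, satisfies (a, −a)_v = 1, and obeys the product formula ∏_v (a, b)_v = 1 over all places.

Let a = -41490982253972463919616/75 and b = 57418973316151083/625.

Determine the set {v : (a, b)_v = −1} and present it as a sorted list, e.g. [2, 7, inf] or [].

Mod squares: a ≡ -84366438, b ≡ 123. Check v ∈ {∞, 2, 3, 5, 7, 13, 23, 31, 37, 41}.
v=7: a=7^2·(≡3), b=7^2·(≡4) mod 7; (3|7)=-1, (4|7)=+1; (−1)^{2·2·3}·(-1)^2·(+1)^2 = +1.
v=37: a=37^3·(≡36), b=37^2·(≡11) mod 37; (36|37)=+1, (11|37)=+1; (−1)^{3·2·18}·(+1)^2·(+1)^3 = +1.
v=∞: -84366438 < 0 and 123 > 0  ⇒  (a,b)_∞ = +1.
v=23: a=23^3·(≡16), b=23^2·(≡9) mod 23; (16|23)=+1, (9|23)=+1; (−1)^{3·2·11}·(+1)^2·(+1)^3 = +1.
v=13: a=13^3·(≡10), b=13^2·(≡7) mod 13; (10|13)=+1, (7|13)=-1; (−1)^{3·2·6}·(+1)^2·(-1)^3 = -1.
v=3: a=3^-1·(≡1), b=3^5·(≡2) mod 3; (1|3)=+1, (2|3)=-1; (−1)^{-1·5·1}·(+1)^5·(-1)^-1 = +1.
v=2: v_2(a)=9, v_2(b)=0; units ≡ 5, 3 (mod 8); ε·ε+αω+βω = 0·1+9·1+0·1 ≡ 1  ⇒  (a,b)_2 = -1.
v=5: a=5^-2·(≡3), b=5^-4·(≡3) mod 5; (3|5)=-1, (3|5)=-1; (−1)^{-2·-4·2}·(-1)^-4·(-1)^-2 = +1.
v=31: a=31^3·(≡21), b=31^2·(≡3) mod 31; (21|31)=-1, (3|31)=-1; (−1)^{3·2·15}·(-1)^2·(-1)^3 = -1.
v=41: a=41^1·(≡21), b=41^1·(≡7) mod 41; (21|41)=+1, (7|41)=-1; (−1)^{1·1·20}·(+1)^1·(-1)^1 = -1.
Ram(-84366438, 123) = {2, 13, 31, 41}; no ℚ_2-point on the conic.

[2, 13, 31, 41]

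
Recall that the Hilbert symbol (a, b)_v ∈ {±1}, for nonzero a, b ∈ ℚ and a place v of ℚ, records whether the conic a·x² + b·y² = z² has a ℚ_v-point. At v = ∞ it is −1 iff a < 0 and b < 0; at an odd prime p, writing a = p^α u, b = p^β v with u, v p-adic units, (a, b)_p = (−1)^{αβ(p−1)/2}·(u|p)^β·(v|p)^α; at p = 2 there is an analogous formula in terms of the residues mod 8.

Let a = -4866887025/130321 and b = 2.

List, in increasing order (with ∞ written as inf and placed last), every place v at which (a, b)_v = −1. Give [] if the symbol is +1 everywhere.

Mod squares: a ≡ -1001, b ≡ 2. Check v ∈ {∞, 2, 3, 5, 7, 11, 13, 19}.
v=3: a=3^4·(≡1), b=3^0·(≡2) mod 3; (1|3)=+1, (2|3)=-1; (−1)^{4·0·1}·(+1)^0·(-1)^4 = +1.
v=19: a=19^-4·(≡6), b=19^0·(≡2) mod 19; (6|19)=+1, (2|19)=-1; (−1)^{-4·0·9}·(+1)^0·(-1)^-4 = +1.
v=∞: -1001 < 0 and 2 > 0  ⇒  (a,b)_∞ = +1.
v=13: a=13^1·(≡10), b=13^0·(≡2) mod 13; (10|13)=+1, (2|13)=-1; (−1)^{1·0·6}·(+1)^0·(-1)^1 = -1.
v=2: v_2(a)=0, v_2(b)=1; units ≡ 7, 1 (mod 8); ε·ε+αω+βω = 1·0+0·0+1·0 ≡ 0  ⇒  (a,b)_2 = +1.
v=5: a=5^2·(≡4), b=5^0·(≡2) mod 5; (4|5)=+1, (2|5)=-1; (−1)^{2·0·2}·(+1)^0·(-1)^2 = +1.
v=11: a=11^1·(≡6), b=11^0·(≡2) mod 11; (6|11)=-1, (2|11)=-1; (−1)^{1·0·5}·(-1)^0·(-1)^1 = -1.
v=7: a=7^5·(≡4), b=7^0·(≡2) mod 7; (4|7)=+1, (2|7)=+1; (−1)^{5·0·3}·(+1)^0·(+1)^5 = +1.
|Ram(-1001, 2)| = 2, even; anisotropic at {11, 13}.

[11, 13]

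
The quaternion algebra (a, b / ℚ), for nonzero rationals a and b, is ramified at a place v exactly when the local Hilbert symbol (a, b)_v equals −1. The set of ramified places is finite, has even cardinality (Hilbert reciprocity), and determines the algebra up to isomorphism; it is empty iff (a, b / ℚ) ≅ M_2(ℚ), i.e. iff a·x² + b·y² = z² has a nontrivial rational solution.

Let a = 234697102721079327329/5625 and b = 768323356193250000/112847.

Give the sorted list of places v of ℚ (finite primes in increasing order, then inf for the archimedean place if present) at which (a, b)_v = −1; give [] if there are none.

[11, 23, 29, 47]

(a, b) ≡ (5994329, 17524091) mod (ℚ^×)²; places V = {2, 3, 5, 7, 11, 13, 19, 23, 29, 43, 47, ∞}.
(a,b)_47: α=2, u≡30; β=-1, v≡9 (mod 47); (30|47)=-1, (9|47)=+1; sign (−1)^0·-1^-1·+1^2 = -1.
(a,b)_2: α=0, β=4; u≡1, v≡3 (mod 8); ε(u)ε(v)=0·1, αω(v)=0·1, βω(u)=4·0; sum ≡ 0  ⇒  +1.
(a,b)_19: α=3, u≡3; β=0, v≡4 (mod 19); (3|19)=-1, (4|19)=+1; sign (−1)^0·-1^0·+1^3 = +1.
(a,b)_43: α=1, u≡21; β=1, v≡28 (mod 43); (21|43)=+1, (28|43)=-1; sign (−1)^1·+1^1·-1^1 = +1.
(a,b)_5: α=-4, u≡1; β=6, v≡4 (mod 5); (1|5)=+1, (4|5)=+1; sign (−1)^0·+1^6·+1^-4 = +1.
(a,b)_23: α=1, u≡11; β=1, v≡20 (mod 23); (11|23)=-1, (20|23)=-1; sign (−1)^1·-1^1·-1^1 = -1.
(a,b)_3: α=-2, u≡2; β=4, v≡2 (mod 3); (2|3)=-1, (2|3)=-1; sign (−1)^0·-1^4·-1^-2 = +1.
(a,b)_29: α=1, u≡8; β=3, v≡4 (mod 29); (8|29)=-1, (4|29)=+1; sign (−1)^0·-1^3·+1^1 = -1.
(a,b)_13: α=2, u≡10; β=1, v≡6 (mod 13); (10|13)=+1, (6|13)=-1; sign (−1)^0·+1^1·-1^2 = +1.
(a,b)_∞: sgn(5994329)=+, sgn(17524091)=+, so +1.
(a,b)_11: α=3, u≡10; β=2, v≡2 (mod 11); (10|11)=-1, (2|11)=-1; sign (−1)^0·-1^2·-1^3 = -1.
(a,b)_7: α=4, u≡5; β=-4, v≡2 (mod 7); (5|7)=-1, (2|7)=+1; sign (−1)^0·-1^-4·+1^4 = +1.
(5994329, 17524091 / ℚ) ramifies at {11, 23, 29, 47}: a division algebra.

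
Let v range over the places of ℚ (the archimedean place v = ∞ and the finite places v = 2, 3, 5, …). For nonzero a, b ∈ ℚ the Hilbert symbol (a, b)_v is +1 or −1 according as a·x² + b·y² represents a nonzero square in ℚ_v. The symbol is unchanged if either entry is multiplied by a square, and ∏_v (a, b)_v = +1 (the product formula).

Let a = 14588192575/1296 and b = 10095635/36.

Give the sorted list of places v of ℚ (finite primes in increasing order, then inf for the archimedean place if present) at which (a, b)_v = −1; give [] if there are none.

Mod squares: a ≡ 16687, b ≡ 83435. Check v ∈ {∞, 2, 3, 5, 11, 17, 37, 41}.
v=41: a=41^1·(≡12), b=41^1·(≡35) mod 41; (12|41)=-1, (35|41)=-1; (−1)^{1·1·20}·(-1)^1·(-1)^1 = +1.
v=∞: 16687 > 0 and 83435 > 0  ⇒  (a,b)_∞ = +1.
v=37: a=37^1·(≡34), b=37^1·(≡20) mod 37; (34|37)=+1, (20|37)=-1; (−1)^{1·1·18}·(+1)^1·(-1)^1 = -1.
v=5: a=5^2·(≡3), b=5^1·(≡2) mod 5; (3|5)=-1, (2|5)=-1; (−1)^{2·1·2}·(-1)^1·(-1)^2 = -1.
v=11: a=11^3·(≡10), b=11^3·(≡2) mod 11; (10|11)=-1, (2|11)=-1; (−1)^{3·3·5}·(-1)^3·(-1)^3 = -1.
v=17: a=17^2·(≡6), b=17^0·(≡16) mod 17; (6|17)=-1, (16|17)=+1; (−1)^{2·0·8}·(-1)^0·(+1)^2 = +1.
v=3: a=3^-4·(≡1), b=3^-2·(≡2) mod 3; (1|3)=+1, (2|3)=-1; (−1)^{-4·-2·1}·(+1)^-2·(-1)^-4 = +1.
v=2: v_2(a)=-4, v_2(b)=-2; units ≡ 7, 3 (mod 8); ε·ε+αω+βω = 1·1+-4·1+-2·0 ≡ 1  ⇒  (a,b)_2 = -1.
Ram(16687, 83435) = {2, 5, 11, 37}; no ℚ_2-point on the conic.

[2, 5, 11, 37]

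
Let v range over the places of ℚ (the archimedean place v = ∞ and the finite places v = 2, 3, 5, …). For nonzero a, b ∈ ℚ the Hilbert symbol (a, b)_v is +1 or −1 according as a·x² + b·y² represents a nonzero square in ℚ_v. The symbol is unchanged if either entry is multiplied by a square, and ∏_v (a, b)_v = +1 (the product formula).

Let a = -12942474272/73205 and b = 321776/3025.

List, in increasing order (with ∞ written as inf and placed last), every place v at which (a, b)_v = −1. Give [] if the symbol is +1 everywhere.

Mod squares: a ≡ -10, b ≡ 119. Check v ∈ {∞, 2, 5, 7, 11, 13, 17}.
v=2: v_2(a)=5, v_2(b)=4; units ≡ 3, 7 (mod 8); ε·ε+αω+βω = 1·1+5·0+4·1 ≡ 1  ⇒  (a,b)_2 = -1.
v=17: a=17^2·(≡10), b=17^1·(≡10) mod 17; (10|17)=-1, (10|17)=-1; (−1)^{2·1·8}·(-1)^1·(-1)^2 = -1.
v=13: a=13^4·(≡1), b=13^2·(≡5) mod 13; (1|13)=+1, (5|13)=-1; (−1)^{4·2·6}·(+1)^2·(-1)^4 = +1.
v=7: a=7^2·(≡1), b=7^1·(≡6) mod 7; (1|7)=+1, (6|7)=-1; (−1)^{2·1·3}·(+1)^1·(-1)^2 = +1.
v=5: a=5^-1·(≡3), b=5^-2·(≡1) mod 5; (3|5)=-1, (1|5)=+1; (−1)^{-1·-2·2}·(-1)^-2·(+1)^-1 = +1.
v=11: a=11^-4·(≡4), b=11^-2·(≡5) mod 11; (4|11)=+1, (5|11)=+1; (−1)^{-4·-2·5}·(+1)^-2·(+1)^-4 = +1.
v=∞: -10 < 0 and 119 > 0  ⇒  (a,b)_∞ = +1.
|Ram(-10, 119)| = 2, even; anisotropic at {2, 17}.

[2, 17]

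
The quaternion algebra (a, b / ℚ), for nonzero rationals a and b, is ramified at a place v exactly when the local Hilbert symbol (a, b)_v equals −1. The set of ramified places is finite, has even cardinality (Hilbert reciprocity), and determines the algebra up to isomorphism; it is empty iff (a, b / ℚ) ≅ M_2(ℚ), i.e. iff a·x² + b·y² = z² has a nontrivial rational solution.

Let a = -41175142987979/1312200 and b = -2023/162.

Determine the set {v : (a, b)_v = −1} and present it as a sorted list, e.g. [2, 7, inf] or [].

(a, b) ≡ (-38038, -14) mod (ℚ^×)²; places V = {2, 3, 5, 7, 11, 13, 17, 19, 23, ∞}.
(a,b)_3: α=-8, u≡2; β=-4, v≡1 (mod 3); (2|3)=-1, (1|3)=+1; sign (−1)^0·-1^-4·+1^-8 = +1.
(a,b)_13: α=1, u≡4; β=0, v≡3 (mod 13); (4|13)=+1, (3|13)=+1; sign (−1)^0·+1^0·+1^1 = +1.
(a,b)_11: α=1, u≡2; β=0, v≡7 (mod 11); (2|11)=-1, (7|11)=-1; sign (−1)^0·-1^0·-1^1 = -1.
(a,b)_7: α=3, u≡5; β=1, v≡5 (mod 7); (5|7)=-1, (5|7)=-1; sign (−1)^1·-1^1·-1^3 = -1.
(a,b)_2: α=-3, β=-1; u≡5, v≡1 (mod 8); ε(u)ε(v)=0·0, αω(v)=-3·0, βω(u)=-1·1; sum ≡ 1  ⇒  -1.
(a,b)_∞: sgn(-38038)=−, sgn(-14)=−, so -1.
(a,b)_23: α=2, u≡12; β=0, v≡1 (mod 23); (12|23)=+1, (1|23)=+1; sign (−1)^0·+1^0·+1^2 = +1.
(a,b)_19: α=1, u≡8; β=0, v≡1 (mod 19); (8|19)=-1, (1|19)=+1; sign (−1)^0·-1^0·+1^1 = +1.
(a,b)_5: α=-2, u≡2; β=0, v≡1 (mod 5); (2|5)=-1, (1|5)=+1; sign (−1)^0·-1^0·+1^-2 = +1.
(a,b)_17: α=4, u≡13; β=2, v≡3 (mod 17); (13|17)=+1, (3|17)=-1; sign (−1)^0·+1^2·-1^4 = +1.
|Ram(-38038, -14)| = 4, even; anisotropic at {2, 7, 11, ∞}.

[2, 7, 11, inf]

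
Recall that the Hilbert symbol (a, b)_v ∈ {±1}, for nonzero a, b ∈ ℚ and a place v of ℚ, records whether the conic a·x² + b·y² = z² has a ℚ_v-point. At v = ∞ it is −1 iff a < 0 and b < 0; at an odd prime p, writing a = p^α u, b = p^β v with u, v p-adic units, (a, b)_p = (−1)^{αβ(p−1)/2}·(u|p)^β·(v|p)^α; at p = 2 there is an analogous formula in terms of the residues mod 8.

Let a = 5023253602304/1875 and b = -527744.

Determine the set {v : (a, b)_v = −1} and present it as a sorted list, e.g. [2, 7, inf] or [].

Mod squares: a ≡ 1302, b ≡ -8246. Check v ∈ {∞, 2, 3, 5, 7, 19, 31, 41}.
v=31: a=31^1·(≡30), b=31^1·(≡26) mod 31; (30|31)=-1, (26|31)=-1; (−1)^{1·1·15}·(-1)^1·(-1)^1 = -1.
v=5: a=5^-4·(≡3), b=5^0·(≡1) mod 5; (3|5)=-1, (1|5)=+1; (−1)^{-4·0·2}·(-1)^0·(+1)^-4 = +1.
v=41: a=41^4·(≡5), b=41^0·(≡8) mod 41; (5|41)=+1, (8|41)=+1; (−1)^{4·0·20}·(+1)^0·(+1)^4 = +1.
v=∞: 1302 > 0 and -8246 < 0  ⇒  (a,b)_∞ = +1.
v=2: v_2(a)=13, v_2(b)=7; units ≡ 3, 5 (mod 8); ε·ε+αω+βω = 1·0+13·1+7·1 ≡ 0  ⇒  (a,b)_2 = +1.
v=7: a=7^1·(≡1), b=7^1·(≡5) mod 7; (1|7)=+1, (5|7)=-1; (−1)^{1·1·3}·(+1)^1·(-1)^1 = +1.
v=19: a=19^0·(≡18), b=19^1·(≡2) mod 19; (18|19)=-1, (2|19)=-1; (−1)^{0·1·9}·(-1)^1·(-1)^0 = -1.
v=3: a=3^-1·(≡2), b=3^0·(≡1) mod 3; (2|3)=-1, (1|3)=+1; (−1)^{-1·0·1}·(-1)^0·(+1)^-1 = +1.
|Ram(1302, -8246)| = 2, even; anisotropic at {19, 31}.

[19, 31]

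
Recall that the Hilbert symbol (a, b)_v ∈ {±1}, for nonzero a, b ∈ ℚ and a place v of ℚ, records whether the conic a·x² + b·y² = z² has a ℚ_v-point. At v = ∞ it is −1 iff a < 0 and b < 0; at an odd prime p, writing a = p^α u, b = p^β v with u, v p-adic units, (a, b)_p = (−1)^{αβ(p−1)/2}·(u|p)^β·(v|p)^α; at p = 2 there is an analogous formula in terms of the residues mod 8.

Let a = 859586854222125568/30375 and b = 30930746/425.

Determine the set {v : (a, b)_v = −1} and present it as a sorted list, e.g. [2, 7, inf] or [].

[5, 7]

Mod squares: a ≡ 67830, b ≡ 4522. Check v ∈ {∞, 2, 3, 5, 7, 11, 17, 19, 31}.
v=19: a=19^5·(≡6), b=19^1·(≡2) mod 19; (6|19)=+1, (2|19)=-1; (−1)^{5·1·9}·(+1)^1·(-1)^5 = +1.
v=17: a=17^1·(≡3), b=17^-1·(≡12) mod 17; (3|17)=-1, (12|17)=-1; (−1)^{1·-1·8}·(-1)^-1·(-1)^1 = +1.
v=31: a=31^2·(≡20), b=31^2·(≡6) mod 31; (20|31)=+1, (6|31)=-1; (−1)^{2·2·15}·(+1)^2·(-1)^2 = +1.
v=2: v_2(a)=9, v_2(b)=1; units ≡ 3, 5 (mod 8); ε·ε+αω+βω = 1·0+9·1+1·1 ≡ 0  ⇒  (a,b)_2 = +1.
v=3: a=3^-5·(≡2), b=3^0·(≡1) mod 3; (2|3)=-1, (1|3)=+1; (−1)^{-5·0·1}·(-1)^0·(+1)^-5 = +1.
v=7: a=7^3·(≡4), b=7^1·(≡1) mod 7; (4|7)=+1, (1|7)=+1; (−1)^{3·1·3}·(+1)^1·(+1)^3 = -1.
v=∞: 67830 > 0 and 4522 > 0  ⇒  (a,b)_∞ = +1.
v=11: a=11^2·(≡5), b=11^2·(≡9) mod 11; (5|11)=+1, (9|11)=+1; (−1)^{2·2·5}·(+1)^2·(+1)^2 = +1.
v=5: a=5^-3·(≡1), b=5^-2·(≡3) mod 5; (1|5)=+1, (3|5)=-1; (−1)^{-3·-2·2}·(+1)^-2·(-1)^-3 = -1.
Ram(67830, 4522) = {5, 7}; no ℚ_5-point on the conic.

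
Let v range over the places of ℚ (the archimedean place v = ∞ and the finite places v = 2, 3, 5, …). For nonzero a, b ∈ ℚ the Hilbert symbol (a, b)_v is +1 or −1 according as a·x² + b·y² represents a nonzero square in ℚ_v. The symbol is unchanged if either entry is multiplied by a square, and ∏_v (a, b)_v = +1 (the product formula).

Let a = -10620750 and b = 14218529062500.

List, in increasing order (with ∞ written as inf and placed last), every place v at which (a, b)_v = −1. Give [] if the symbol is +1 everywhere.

Mod squares: a ≡ -30, b ≡ 1785. Check v ∈ {∞, 2, 3, 5, 7, 17}.
v=5: a=5^3·(≡4), b=5^7·(≡2) mod 5; (4|5)=+1, (2|5)=-1; (−1)^{3·7·2}·(+1)^7·(-1)^3 = -1.
v=2: v_2(a)=1, v_2(b)=2; units ≡ 1, 1 (mod 8); ε·ε+αω+βω = 0·0+1·0+2·0 ≡ 0  ⇒  (a,b)_2 = +1.
v=3: a=3^1·(≡2), b=3^3·(≡1) mod 3; (2|3)=-1, (1|3)=+1; (−1)^{1·3·1}·(-1)^3·(+1)^1 = +1.
v=17: a=17^2·(≡4), b=17^3·(≡10) mod 17; (4|17)=+1, (10|17)=-1; (−1)^{2·3·8}·(+1)^3·(-1)^2 = +1.
v=7: a=7^2·(≡5), b=7^3·(≡6) mod 7; (5|7)=-1, (6|7)=-1; (−1)^{2·3·3}·(-1)^3·(-1)^2 = -1.
v=∞: -30 < 0 and 1785 > 0  ⇒  (a,b)_∞ = +1.
(-30, 1785 / ℚ) ramifies at {5, 7}: a division algebra.

[5, 7]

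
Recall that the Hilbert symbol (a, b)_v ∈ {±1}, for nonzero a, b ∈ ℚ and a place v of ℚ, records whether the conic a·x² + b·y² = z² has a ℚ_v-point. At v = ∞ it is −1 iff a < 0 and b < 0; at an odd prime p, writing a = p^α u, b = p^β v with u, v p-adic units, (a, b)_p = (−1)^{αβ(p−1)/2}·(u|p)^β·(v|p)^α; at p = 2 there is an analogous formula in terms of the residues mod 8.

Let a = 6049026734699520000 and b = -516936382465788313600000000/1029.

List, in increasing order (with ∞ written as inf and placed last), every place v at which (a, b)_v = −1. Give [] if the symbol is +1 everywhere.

[2, 11, 13, 23]

Mod squares: a ≡ 11362, b ≡ -6006. Check v ∈ {∞, 2, 3, 5, 7, 11, 13, 19, 23}.
v=3: a=3^2·(≡1), b=3^-1·(≡2) mod 3; (1|3)=+1, (2|3)=-1; (−1)^{2·-1·1}·(+1)^-1·(-1)^2 = +1.
v=13: a=13^1·(≡9), b=13^1·(≡7) mod 13; (9|13)=+1, (7|13)=-1; (−1)^{1·1·6}·(+1)^1·(-1)^1 = -1.
v=2: v_2(a)=13, v_2(b)=21; units ≡ 1, 5 (mod 8); ε·ε+αω+βω = 0·0+13·1+21·0 ≡ 1  ⇒  (a,b)_2 = -1.
v=5: a=5^4·(≡2), b=5^8·(≡1) mod 5; (2|5)=-1, (1|5)=+1; (−1)^{4·8·2}·(-1)^8·(+1)^4 = +1.
v=11: a=11^2·(≡10), b=11^3·(≡4) mod 11; (10|11)=-1, (4|11)=+1; (−1)^{2·3·5}·(-1)^3·(+1)^2 = -1.
v=7: a=7^0·(≡2), b=7^-3·(≡3) mod 7; (2|7)=+1, (3|7)=-1; (−1)^{0·-3·3}·(+1)^-3·(-1)^0 = +1.
v=23: a=23^3·(≡17), b=23^4·(≡5) mod 23; (17|23)=-1, (5|23)=-1; (−1)^{3·4·11}·(-1)^4·(-1)^3 = -1.
v=19: a=19^3·(≡11), b=19^4·(≡6) mod 19; (11|19)=+1, (6|19)=+1; (−1)^{3·4·9}·(+1)^4·(+1)^3 = +1.
v=∞: 11362 > 0 and -6006 < 0  ⇒  (a,b)_∞ = +1.
Ram(11362, -6006) = {2, 11, 13, 23}; no ℚ_2-point on the conic.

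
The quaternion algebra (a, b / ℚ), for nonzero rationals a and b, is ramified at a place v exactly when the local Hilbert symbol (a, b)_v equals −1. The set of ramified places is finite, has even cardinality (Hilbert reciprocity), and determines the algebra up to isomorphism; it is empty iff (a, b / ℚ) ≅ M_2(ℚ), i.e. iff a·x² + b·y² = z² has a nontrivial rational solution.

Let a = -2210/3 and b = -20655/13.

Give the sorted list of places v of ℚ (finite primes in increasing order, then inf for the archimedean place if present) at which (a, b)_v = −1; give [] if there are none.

[2, 5, 13, inf]

(a, b) ≡ (-6630, -3315) mod (ℚ^×)²; places V = {2, 3, 5, 13, 17, ∞}.
(a,b)_13: α=1, u≡4; β=-1, v≡2 (mod 13); (4|13)=+1, (2|13)=-1; sign (−1)^0·+1^-1·-1^1 = -1.
(a,b)_17: α=1, u≡2; β=1, v≡2 (mod 17); (2|17)=+1, (2|17)=+1; sign (−1)^0·+1^1·+1^1 = +1.
(a,b)_5: α=1, u≡1; β=1, v≡3 (mod 5); (1|5)=+1, (3|5)=-1; sign (−1)^0·+1^1·-1^1 = -1.
(a,b)_∞: sgn(-6630)=−, sgn(-3315)=−, so -1.
(a,b)_3: α=-1, u≡1; β=5, v≡2 (mod 3); (1|3)=+1, (2|3)=-1; sign (−1)^1·+1^5·-1^-1 = +1.
(a,b)_2: α=1, β=0; u≡5, v≡5 (mod 8); ε(u)ε(v)=0·0, αω(v)=1·1, βω(u)=0·1; sum ≡ 1  ⇒  -1.
(-6630, -3315 / ℚ) ramifies at {2, 5, 13, ∞}: a division algebra.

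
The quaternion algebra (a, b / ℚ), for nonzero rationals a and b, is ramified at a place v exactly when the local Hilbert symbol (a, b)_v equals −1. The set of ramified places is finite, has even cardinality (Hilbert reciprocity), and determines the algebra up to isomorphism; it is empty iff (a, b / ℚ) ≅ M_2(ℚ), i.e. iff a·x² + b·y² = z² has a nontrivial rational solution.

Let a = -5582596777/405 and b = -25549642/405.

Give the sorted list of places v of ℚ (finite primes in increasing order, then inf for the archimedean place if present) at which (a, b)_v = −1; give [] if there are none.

[19, 23, 41, inf]

Mod squares: a ≡ -146165, b ≡ -241490. Check v ∈ {∞, 2, 3, 5, 19, 23, 31, 41}.
v=23: a=23^3·(≡3), b=23^2·(≡10) mod 23; (3|23)=+1, (10|23)=-1; (−1)^{3·2·11}·(+1)^2·(-1)^3 = -1.
v=3: a=3^-4·(≡1), b=3^-4·(≡1) mod 3; (1|3)=+1, (1|3)=+1; (−1)^{-4·-4·1}·(+1)^-4·(+1)^-4 = +1.
v=41: a=41^1·(≡4), b=41^1·(≡17) mod 41; (4|41)=+1, (17|41)=-1; (−1)^{1·1·20}·(+1)^1·(-1)^1 = -1.
v=2: v_2(a)=0, v_2(b)=1; units ≡ 3, 7 (mod 8); ε·ε+αω+βω = 1·1+0·0+1·1 ≡ 0  ⇒  (a,b)_2 = +1.
v=5: a=5^-1·(≡3), b=5^-1·(≡3) mod 5; (3|5)=-1, (3|5)=-1; (−1)^{-1·-1·2}·(-1)^-1·(-1)^-1 = +1.
v=19: a=19^2·(≡15), b=19^1·(≡17) mod 19; (15|19)=-1, (17|19)=+1; (−1)^{2·1·9}·(-1)^1·(+1)^2 = -1.
v=∞: -146165 < 0 and -241490 < 0  ⇒  (a,b)_∞ = -1.
v=31: a=31^1·(≡19), b=31^1·(≡23) mod 31; (19|31)=+1, (23|31)=-1; (−1)^{1·1·15}·(+1)^1·(-1)^1 = +1.
|Ram(-146165, -241490)| = 4, even; anisotropic at {19, 23, 41, ∞}.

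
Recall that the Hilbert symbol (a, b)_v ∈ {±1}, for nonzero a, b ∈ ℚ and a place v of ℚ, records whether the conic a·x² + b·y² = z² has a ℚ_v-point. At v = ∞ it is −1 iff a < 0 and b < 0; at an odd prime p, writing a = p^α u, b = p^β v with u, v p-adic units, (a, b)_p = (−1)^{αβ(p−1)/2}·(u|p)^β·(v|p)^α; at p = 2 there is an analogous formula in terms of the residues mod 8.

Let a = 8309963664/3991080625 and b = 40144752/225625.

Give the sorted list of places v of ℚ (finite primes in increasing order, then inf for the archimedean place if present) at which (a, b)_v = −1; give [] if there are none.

[17, 23]

(a, b) ≡ (12121, 527) mod (ℚ^×)²; places V = {2, 3, 5, 7, 17, 19, 23, 31, ∞}.
(a,b)_3: α=4, u≡1; β=2, v≡2 (mod 3); (1|3)=+1, (2|3)=-1; sign (−1)^0·+1^2·-1^4 = +1.
(a,b)_31: α=1, u≡16; β=1, v≡13 (mod 31); (16|31)=+1, (13|31)=-1; sign (−1)^1·+1^1·-1^1 = +1.
(a,b)_7: α=-2, u≡4; β=0, v≡4 (mod 7); (4|7)=+1, (4|7)=+1; sign (−1)^0·+1^0·+1^-2 = +1.
(a,b)_17: α=1, u≡1; β=1, v≡3 (mod 17); (1|17)=+1, (3|17)=-1; sign (−1)^0·+1^1·-1^1 = -1.
(a,b)_2: α=4, β=4; u≡1, v≡7 (mod 8); ε(u)ε(v)=0·1, αω(v)=4·0, βω(u)=4·0; sum ≡ 0  ⇒  +1.
(a,b)_5: α=-4, u≡1; β=-4, v≡2 (mod 5); (1|5)=+1, (2|5)=-1; sign (−1)^0·+1^-4·-1^-4 = +1.
(a,b)_19: α=-4, u≡15; β=-2, v≡3 (mod 19); (15|19)=-1, (3|19)=-1; sign (−1)^0·-1^-2·-1^-4 = +1.
(a,b)_23: α=3, u≡20; β=2, v≡7 (mod 23); (20|23)=-1, (7|23)=-1; sign (−1)^0·-1^2·-1^3 = -1.
(a,b)_∞: sgn(12121)=+, sgn(527)=+, so +1.
Ram(12121, 527) = {17, 23}; no ℚ_17-point on the conic.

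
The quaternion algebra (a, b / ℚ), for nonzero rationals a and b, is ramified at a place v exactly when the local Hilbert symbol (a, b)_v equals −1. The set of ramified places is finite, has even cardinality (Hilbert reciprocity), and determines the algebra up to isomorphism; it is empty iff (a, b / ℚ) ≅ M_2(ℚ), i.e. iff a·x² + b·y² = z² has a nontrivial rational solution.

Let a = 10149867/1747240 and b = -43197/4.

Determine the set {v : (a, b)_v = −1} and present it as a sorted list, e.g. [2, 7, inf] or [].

[3, 5, 7, 13]

Mod squares: a ≡ 15470, b ≡ -357. Check v ∈ {∞, 2, 3, 5, 7, 11, 13, 17, 19}.
v=∞: 15470 > 0 and -357 < 0  ⇒  (a,b)_∞ = +1.
v=7: a=7^1·(≡3), b=7^1·(≡6) mod 7; (3|7)=-1, (6|7)=-1; (−1)^{1·1·3}·(-1)^1·(-1)^1 = -1.
v=19: a=19^-2·(≡17), b=19^0·(≡7) mod 19; (17|19)=+1, (7|19)=+1; (−1)^{-2·0·9}·(+1)^0·(+1)^-2 = +1.
v=13: a=13^1·(≡5), b=13^0·(≡7) mod 13; (5|13)=-1, (7|13)=-1; (−1)^{1·0·6}·(-1)^0·(-1)^1 = -1.
v=11: a=11^-2·(≡3), b=11^2·(≡7) mod 11; (3|11)=+1, (7|11)=-1; (−1)^{-2·2·5}·(+1)^2·(-1)^-2 = +1.
v=17: a=17^1·(≡2), b=17^1·(≡15) mod 17; (2|17)=+1, (15|17)=+1; (−1)^{1·1·8}·(+1)^1·(+1)^1 = +1.
v=2: v_2(a)=-3, v_2(b)=-2; units ≡ 7, 3 (mod 8); ε·ε+αω+βω = 1·1+-3·1+-2·0 ≡ 0  ⇒  (a,b)_2 = +1.
v=5: a=5^-1·(≡4), b=5^0·(≡2) mod 5; (4|5)=+1, (2|5)=-1; (−1)^{-1·0·2}·(+1)^0·(-1)^-1 = -1.
v=3: a=3^8·(≡2), b=3^1·(≡1) mod 3; (2|3)=-1, (1|3)=+1; (−1)^{8·1·1}·(-1)^1·(+1)^8 = -1.
(15470, -357 / ℚ) ramifies at {3, 5, 7, 13}: a division algebra.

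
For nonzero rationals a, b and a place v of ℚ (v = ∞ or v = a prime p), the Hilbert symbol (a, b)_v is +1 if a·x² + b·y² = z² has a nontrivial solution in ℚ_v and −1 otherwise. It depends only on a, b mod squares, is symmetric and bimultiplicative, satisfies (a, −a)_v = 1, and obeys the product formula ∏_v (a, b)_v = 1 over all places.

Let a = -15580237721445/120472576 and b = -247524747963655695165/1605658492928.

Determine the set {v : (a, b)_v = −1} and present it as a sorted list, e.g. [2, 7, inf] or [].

[2, 17, 19, 31, 37, inf]

(a, b) ≡ (-5, -1852405) mod (ℚ^×)²; places V = {2, 3, 5, 7, 17, 19, 31, 37, ∞}.
(a,b)_7: α=-6, u≡1; β=-8, v≡5 (mod 7); (1|7)=+1, (5|7)=-1; sign (−1)^0·+1^-8·-1^-6 = +1.
(a,b)_2: α=-10, β=-14; u≡3, v≡3 (mod 8); ε(u)ε(v)=1·1, αω(v)=-10·1, βω(u)=-14·1; sum ≡ 1  ⇒  -1.
(a,b)_19: α=2, u≡13; β=3, v≡18 (mod 19); (13|19)=-1, (18|19)=-1; sign (−1)^0·-1^3·-1^2 = -1.
(a,b)_37: α=2, u≡6; β=3, v≡34 (mod 37); (6|37)=-1, (34|37)=+1; sign (−1)^0·-1^3·+1^2 = -1.
(a,b)_17: α=0, u≡11; β=-1, v≡11 (mod 17); (11|17)=-1, (11|17)=-1; sign (−1)^0·-1^-1·-1^0 = -1.
(a,b)_5: α=1, u≡1; β=1, v≡4 (mod 5); (1|5)=+1, (4|5)=+1; sign (−1)^0·+1^1·+1^1 = +1.
(a,b)_31: α=2, u≡11; β=3, v≡12 (mod 31); (11|31)=-1, (12|31)=-1; sign (−1)^0·-1^3·-1^2 = -1.
(a,b)_∞: sgn(-5)=−, sgn(-1852405)=−, so -1.
(a,b)_3: α=8, u≡1; β=14, v≡2 (mod 3); (1|3)=+1, (2|3)=-1; sign (−1)^0·+1^14·-1^8 = +1.
(-5, -1852405 / ℚ) ramifies at {2, 17, 19, 31, 37, ∞}: a division algebra.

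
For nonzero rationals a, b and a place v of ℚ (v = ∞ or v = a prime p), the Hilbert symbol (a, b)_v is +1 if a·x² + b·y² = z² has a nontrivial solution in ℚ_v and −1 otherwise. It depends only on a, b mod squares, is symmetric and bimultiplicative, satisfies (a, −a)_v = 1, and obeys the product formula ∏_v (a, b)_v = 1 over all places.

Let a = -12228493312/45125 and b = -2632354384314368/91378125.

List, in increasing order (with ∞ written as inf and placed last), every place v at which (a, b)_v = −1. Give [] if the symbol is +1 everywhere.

[2, 7, 17, inf]

(a, b) ≡ (-1190, -85) mod (ℚ^×)²; places V = {2, 3, 5, 7, 17, 19, 31, ∞}.
(a,b)_5: α=-3, u≡3; β=-5, v≡2 (mod 5); (3|5)=-1, (2|5)=-1; sign (−1)^0·-1^-5·-1^-3 = +1.
(a,b)_31: α=0, u≡9; β=2, v≡28 (mod 31); (9|31)=+1, (28|31)=+1; sign (−1)^0·+1^2·+1^0 = +1.
(a,b)_3: α=0, u≡1; β=-4, v≡2 (mod 3); (1|3)=+1, (2|3)=-1; sign (−1)^0·+1^-4·-1^0 = +1.
(a,b)_17: α=1, u≡13; β=1, v≡14 (mod 17); (13|17)=+1, (14|17)=-1; sign (−1)^0·+1^1·-1^1 = -1.
(a,b)_2: α=21, β=26; u≡5, v≡3 (mod 8); ε(u)ε(v)=0·1, αω(v)=21·1, βω(u)=26·1; sum ≡ 1  ⇒  -1.
(a,b)_∞: sgn(-1190)=−, sgn(-85)=−, so -1.
(a,b)_7: α=3, u≡6; β=4, v≡3 (mod 7); (6|7)=-1, (3|7)=-1; sign (−1)^0·-1^4·-1^3 = -1.
(a,b)_19: α=-2, u≡17; β=-2, v≡8 (mod 19); (17|19)=+1, (8|19)=-1; sign (−1)^0·+1^-2·-1^-2 = +1.
(-1190, -85 / ℚ) ramifies at {2, 7, 17, ∞}: a division algebra.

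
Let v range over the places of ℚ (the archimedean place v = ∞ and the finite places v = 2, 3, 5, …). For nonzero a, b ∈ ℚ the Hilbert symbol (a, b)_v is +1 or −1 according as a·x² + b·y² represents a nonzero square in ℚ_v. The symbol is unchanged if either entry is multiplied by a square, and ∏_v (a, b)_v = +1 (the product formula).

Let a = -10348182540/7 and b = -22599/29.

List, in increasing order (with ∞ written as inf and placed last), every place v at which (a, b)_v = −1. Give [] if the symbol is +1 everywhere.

(a, b) ≡ (-805, -899) mod (ℚ^×)²; places V = {2, 3, 5, 7, 17, 23, 29, 31, ∞}.
(a,b)_7: α=-1, u≡4; β=0, v≡4 (mod 7); (4|7)=+1, (4|7)=+1; sign (−1)^0·+1^0·+1^-1 = +1.
(a,b)_31: α=2, u≡25; β=1, v≡8 (mod 31); (25|31)=+1, (8|31)=+1; sign (−1)^0·+1^1·+1^2 = +1.
(a,b)_17: α=2, u≡10; β=0, v≡8 (mod 17); (10|17)=-1, (8|17)=+1; sign (−1)^0·-1^0·+1^2 = +1.
(a,b)_23: α=1, u≡14; β=0, v≡17 (mod 23); (14|23)=-1, (17|23)=-1; sign (−1)^0·-1^0·-1^1 = -1.
(a,b)_5: α=1, u≡1; β=0, v≡4 (mod 5); (1|5)=+1, (4|5)=+1; sign (−1)^0·+1^0·+1^1 = +1.
(a,b)_3: α=4, u≡2; β=6, v≡1 (mod 3); (2|3)=-1, (1|3)=+1; sign (−1)^0·-1^6·+1^4 = +1.
(a,b)_29: α=0, u≡22; β=-1, v≡21 (mod 29); (22|29)=+1, (21|29)=-1; sign (−1)^0·+1^-1·-1^0 = +1.
(a,b)_2: α=2, β=0; u≡3, v≡5 (mod 8); ε(u)ε(v)=1·0, αω(v)=2·1, βω(u)=0·1; sum ≡ 0  ⇒  +1.
(a,b)_∞: sgn(-805)=−, sgn(-899)=−, so -1.
|Ram(-805, -899)| = 2, even; anisotropic at {23, ∞}.

[23, inf]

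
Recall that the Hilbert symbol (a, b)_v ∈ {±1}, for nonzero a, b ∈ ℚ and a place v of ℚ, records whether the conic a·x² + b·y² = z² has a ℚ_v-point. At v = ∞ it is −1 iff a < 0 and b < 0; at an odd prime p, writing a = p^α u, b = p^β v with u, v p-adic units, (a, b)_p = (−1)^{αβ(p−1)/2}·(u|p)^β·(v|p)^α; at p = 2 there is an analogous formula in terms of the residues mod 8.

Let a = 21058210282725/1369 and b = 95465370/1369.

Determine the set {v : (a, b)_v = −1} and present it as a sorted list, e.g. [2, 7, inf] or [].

(a, b) ≡ (21, 2730) mod (ℚ^×)²; places V = {2, 3, 5, 7, 11, 13, 17, 37, ∞}.
(a,b)_3: α=5, u≡1; β=1, v≡1 (mod 3); (1|3)=+1, (1|3)=+1; sign (−1)^1·+1^1·+1^5 = -1.
(a,b)_∞: sgn(21)=+, sgn(2730)=+, so +1.
(a,b)_11: α=2, u≡2; β=2, v≡10 (mod 11); (2|11)=-1, (10|11)=-1; sign (−1)^0·-1^2·-1^2 = +1.
(a,b)_5: α=2, u≡1; β=1, v≡1 (mod 5); (1|5)=+1, (1|5)=+1; sign (−1)^0·+1^1·+1^2 = +1.
(a,b)_7: α=3, u≡5; β=1, v≡5 (mod 7); (5|7)=-1, (5|7)=-1; sign (−1)^1·-1^1·-1^3 = -1.
(a,b)_13: α=0, u≡11; β=1, v≡6 (mod 13); (11|13)=-1, (6|13)=-1; sign (−1)^0·-1^1·-1^0 = -1.
(a,b)_2: α=0, β=1; u≡5, v≡5 (mod 8); ε(u)ε(v)=0·0, αω(v)=0·1, βω(u)=1·1; sum ≡ 1  ⇒  -1.
(a,b)_17: α=4, u≡4; β=2, v≡6 (mod 17); (4|17)=+1, (6|17)=-1; sign (−1)^0·+1^2·-1^4 = +1.
(a,b)_37: α=-2, u≡1; β=-2, v≡5 (mod 37); (1|37)=+1, (5|37)=-1; sign (−1)^0·+1^-2·-1^-2 = +1.
|Ram(21, 2730)| = 4, even; anisotropic at {2, 3, 7, 13}.

[2, 3, 7, 13]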